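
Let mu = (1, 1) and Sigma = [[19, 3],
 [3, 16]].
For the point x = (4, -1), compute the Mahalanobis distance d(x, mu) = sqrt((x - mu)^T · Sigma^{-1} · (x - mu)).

Step 1 — centre the observation: (x - mu) = (3, -2).

Step 2 — invert Sigma. det(Sigma) = 19·16 - (3)² = 295.
  Sigma^{-1} = (1/det) · [[d, -b], [-b, a]] = [[0.0542, -0.0102],
 [-0.0102, 0.0644]].

Step 3 — form the quadratic (x - mu)^T · Sigma^{-1} · (x - mu):
  Sigma^{-1} · (x - mu) = (0.1831, -0.1593).
  (x - mu)^T · [Sigma^{-1} · (x - mu)] = (3)·(0.1831) + (-2)·(-0.1593) = 0.8678.

Step 4 — take square root: d = √(0.8678) ≈ 0.9316.

d(x, mu) = √(0.8678) ≈ 0.9316


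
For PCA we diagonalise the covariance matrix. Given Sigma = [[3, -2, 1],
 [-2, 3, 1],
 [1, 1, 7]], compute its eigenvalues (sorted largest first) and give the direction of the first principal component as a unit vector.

Step 1 — characteristic polynomial p(λ) = det(λI - Sigma) = λ³ - tr·λ² + c_1·λ - det, where tr = trace, c_1 = sum of the principal 2×2 minors, det = det(Sigma):
  tr = 3 + 3 + 7 = 13,
  c_1 = (3·3 - (-2)²) + (3·7 - (1)²) + (3·7 - (1)²) = 5 + 20 + 20 = 45,
  det = 3·(3·7 - (1)²) - (-2)·((-2)·7 - (1)·(1)) + (1)·((-2)·(1) - 3·(1)) = 3·(20) - (-2)·(-15) + (1)·(-5) = 25.
  So p(λ) = λ³ - 13λ² + 45λ - 25.
Step 2 — look for an integer root (rational root theorem: any rational root is an integer divisor of 25). Testing λ = 5:
  p(5) = 125 - 325 + 225 - 25 = 0  ✓
  Dividing out (λ - 5): p(λ) = (λ - 5)(λ² - 8λ + 5).
Step 3 — remaining eigenvalues from the quadratic λ² - 8λ + 5 = 0:
  Δ = 8² - 4·5 = 64 - 20 = 44,  λ = (8 ± √44)/2 = (8 ± 6.6332)/2 ≈ 7.3166 or 0.6834.
  Sorted: λ_1 = 7.3166,  λ_2 = 5,  λ_3 = 0.6834  (check: sum = 13 = tr ✓).

Step 4 — unit eigenvector for λ_1 ≈ 7.3166: v spans the null space of (Sigma - λ_1 I), whose rows are
  r_1 = (-4.3166, -2, 1),  r_2 = (-2, -4.3166, 1),  r_3 = (1, 1, -0.3166).
  v is orthogonal to every row, so take v ∝ r_1 × r_2 = ((-2)·(1) - (1)·(-4.3166), (1)·(-2) - (-4.3166)·(1), (-4.3166)·(-4.3166) - (-2)·(-2)) ≈ (2.3166, 2.3166, 14.6332).
  Let u = (2.3166, 2.3166, 14.6332).
  ||u|| = √((2.3166)² + (2.3166)² + (14.6332)²) = √(224.8655) ≈ 14.9955,  v_1 = u/||u|| ≈ (0.1545, 0.1545, 0.9758) (||v_1|| = 1).

λ_1 = 7.3166,  λ_2 = 5,  λ_3 = 0.6834;  v_1 ≈ (0.1545, 0.1545, 0.9758)


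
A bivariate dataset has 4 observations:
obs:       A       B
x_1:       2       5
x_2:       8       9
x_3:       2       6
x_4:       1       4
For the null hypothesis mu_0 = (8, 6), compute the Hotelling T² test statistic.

Step 1 — sample mean vector:
  mean(A) = (2 + 8 + 2 + 1) / 4 = 13/4 = 3.25
  mean(B) = (5 + 9 + 6 + 4) / 4 = 24/4 = 6
  x̄ = (3.25, 6),  deviation x̄ - mu_0 = (3.25, 6) - (8, 6) = (-4.75, 0).

Step 2 — sample covariance matrix, S[i,j] = (1/(n-1)) · Σ_k (x_{k,i} - mean_i) · (x_{k,j} - mean_j), divisor n-1 = 3:
  S[A,A] = ((-1.25)·(-1.25) + (4.75)·(4.75) + (-1.25)·(-1.25) + (-2.25)·(-2.25)) / 3 = 30.75/3 = 10.25
  S[A,B] = ((-1.25)·(-1) + (4.75)·(3) + (-1.25)·(0) + (-2.25)·(-2)) / 3 = 20/3 = 6.6667
  S[B,B] = ((-1)·(-1) + (3)·(3) + (0)·(0) + (-2)·(-2)) / 3 = 14/3 = 4.6667
  S = [[10.25, 6.6667],
 [6.6667, 4.6667]].

Step 3 — invert S. det(S) = 10.25·4.6667 - (6.6667)² = 3.3889.
  S^{-1} = (1/det) · [[d, -b], [-b, a]] = [[1.377, -1.9672],
 [-1.9672, 3.0246]].

Step 4 — quadratic form (x̄ - mu_0)^T · S^{-1} · (x̄ - mu_0):
  S^{-1} · (x̄ - mu_0) = (-6.541, 9.3443),
  (x̄ - mu_0)^T · [...] = (-4.75)·(-6.541) + (0)·(9.3443) = 31.0697.

Step 5 — scale by n: T² = 4 · 31.0697 = 124.2787.

T² ≈ 124.2787


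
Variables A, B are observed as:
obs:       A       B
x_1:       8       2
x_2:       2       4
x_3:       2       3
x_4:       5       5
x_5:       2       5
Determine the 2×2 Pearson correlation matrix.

Step 1 — column means:
  mean(A) = (8 + 2 + 2 + 5 + 2) / 5 = 19/5 = 3.8
  mean(B) = (2 + 4 + 3 + 5 + 5) / 5 = 19/5 = 3.8

Step 2 — sample variances and covariances s[i,j] = (1/(n-1)) · Σ_k (x_{k,i} - mean_i) · (x_{k,j} - mean_j), with n-1 = 4:
  s[A,A] = ((4.2)·(4.2) + (-1.8)·(-1.8) + (-1.8)·(-1.8) + (1.2)·(1.2) + (-1.8)·(-1.8)) / 4 = 28.8/4 = 7.2
  s[A,B] = ((4.2)·(-1.8) + (-1.8)·(0.2) + (-1.8)·(-0.8) + (1.2)·(1.2) + (-1.8)·(1.2)) / 4 = -7.2/4 = -1.8
  s[B,B] = ((-1.8)·(-1.8) + (0.2)·(0.2) + (-0.8)·(-0.8) + (1.2)·(1.2) + (1.2)·(1.2)) / 4 = 6.8/4 = 1.7
  Sample standard deviations s_i = √(s[i,i]):
  s(A) = √(7.2) = 2.6833
  s(B) = √(1.7) = 1.3038

Step 3 — r_{ij} = s_{ij} / (s_i · s_j):
  r[A,A] = 1 (diagonal).
  r[A,B] = -1.8 / (2.6833 · 1.3038) = -1.8 / 3.4986 = -0.5145
  r[B,B] = 1 (diagonal).

R is symmetric with unit diagonal. Assembling:

R = [[1, -0.5145],
 [-0.5145, 1]]


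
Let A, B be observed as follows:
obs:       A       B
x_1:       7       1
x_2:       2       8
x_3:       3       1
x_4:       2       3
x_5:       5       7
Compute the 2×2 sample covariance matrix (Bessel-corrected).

Step 1 — column means:
  mean(A) = (7 + 2 + 3 + 2 + 5) / 5 = 19/5 = 3.8
  mean(B) = (1 + 8 + 1 + 3 + 7) / 5 = 20/5 = 4

Step 2 — sample covariance S[i,j] = (1/(n-1)) · Σ_k (x_{k,i} - mean_i) · (x_{k,j} - mean_j), with n-1 = 4.
  S[A,A] = ((3.2)·(3.2) + (-1.8)·(-1.8) + (-0.8)·(-0.8) + (-1.8)·(-1.8) + (1.2)·(1.2)) / 4 = 18.8/4 = 4.7
  S[A,B] = ((3.2)·(-3) + (-1.8)·(4) + (-0.8)·(-3) + (-1.8)·(-1) + (1.2)·(3)) / 4 = -9/4 = -2.25
  S[B,B] = ((-3)·(-3) + (4)·(4) + (-3)·(-3) + (-1)·(-1) + (3)·(3)) / 4 = 44/4 = 11

S is symmetric (S[j,i] = S[i,j]). Assembling:

S = [[4.7, -2.25],
 [-2.25, 11]]


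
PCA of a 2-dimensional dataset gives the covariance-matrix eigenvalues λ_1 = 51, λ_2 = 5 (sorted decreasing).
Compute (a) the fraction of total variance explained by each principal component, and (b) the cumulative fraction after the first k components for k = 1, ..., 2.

Step 1 — total variance = trace(Sigma) = Σ λ_i = 51 + 5 = 56.

Step 2 — fraction explained by component i = λ_i / Σ λ:
  PC1: 51/56 = 0.9107
  PC2: 5/56 = 0.0893

Step 3 — cumulative fraction after k components = (λ_1 + ... + λ_k) / Σ λ:
  k = 1: 51/56 = 0.9107
  k = 2: (51 + 5)/56 = 56/56 = 1

Summary (fraction, with percent):

explained: PC1 0.9107 (91.07%), PC2 0.0893 (8.93%);  cumulative: 0.9107, 1


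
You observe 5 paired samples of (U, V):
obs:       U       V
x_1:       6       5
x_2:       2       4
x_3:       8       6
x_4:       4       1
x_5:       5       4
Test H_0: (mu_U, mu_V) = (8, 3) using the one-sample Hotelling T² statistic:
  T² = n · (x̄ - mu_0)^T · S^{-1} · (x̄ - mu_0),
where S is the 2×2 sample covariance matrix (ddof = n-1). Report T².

Step 1 — sample mean vector:
  mean(U) = (6 + 2 + 8 + 4 + 5) / 5 = 25/5 = 5
  mean(V) = (5 + 4 + 6 + 1 + 4) / 5 = 20/5 = 4
  x̄ = (5, 4),  deviation x̄ - mu_0 = (5, 4) - (8, 3) = (-3, 1).

Step 2 — sample covariance matrix, S[i,j] = (1/(n-1)) · Σ_k (x_{k,i} - mean_i) · (x_{k,j} - mean_j), divisor n-1 = 4:
  S[U,U] = ((1)·(1) + (-3)·(-3) + (3)·(3) + (-1)·(-1) + (0)·(0)) / 4 = 20/4 = 5
  S[U,V] = ((1)·(1) + (-3)·(0) + (3)·(2) + (-1)·(-3) + (0)·(0)) / 4 = 10/4 = 2.5
  S[V,V] = ((1)·(1) + (0)·(0) + (2)·(2) + (-3)·(-3) + (0)·(0)) / 4 = 14/4 = 3.5
  S = [[5, 2.5],
 [2.5, 3.5]].

Step 3 — invert S. det(S) = 5·3.5 - (2.5)² = 11.25.
  S^{-1} = (1/det) · [[d, -b], [-b, a]] = [[0.3111, -0.2222],
 [-0.2222, 0.4444]].

Step 4 — quadratic form (x̄ - mu_0)^T · S^{-1} · (x̄ - mu_0):
  S^{-1} · (x̄ - mu_0) = (-1.1556, 1.1111),
  (x̄ - mu_0)^T · [...] = (-3)·(-1.1556) + (1)·(1.1111) = 4.5778.

Step 5 — scale by n: T² = 5 · 4.5778 = 22.8889.

T² ≈ 22.8889


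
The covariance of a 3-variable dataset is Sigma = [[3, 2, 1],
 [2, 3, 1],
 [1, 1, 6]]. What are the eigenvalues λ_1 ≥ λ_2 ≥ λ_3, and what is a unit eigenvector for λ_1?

Step 1 — characteristic polynomial p(λ) = det(λI - Sigma) = λ³ - tr·λ² + c_1·λ - det, where tr = trace, c_1 = sum of the principal 2×2 minors, det = det(Sigma):
  tr = 3 + 3 + 6 = 12,
  c_1 = (3·3 - (2)²) + (3·6 - (1)²) + (3·6 - (1)²) = 5 + 17 + 17 = 39,
  det = 3·(3·6 - (1)²) - (2)·((2)·6 - (1)·(1)) + (1)·((2)·(1) - 3·(1)) = 3·(17) - (2)·(11) + (1)·(-1) = 28.
  So p(λ) = λ³ - 12λ² + 39λ - 28.
Step 2 — look for an integer root (rational root theorem: any rational root is an integer divisor of 28). Testing λ = 1:
  p(1) = 1 - 12 + 39 - 28 = 0  ✓
  Dividing out (λ - 1): p(λ) = (λ - 1)(λ² - 11λ + 28).
Step 3 — remaining eigenvalues from the quadratic λ² - 11λ + 28 = 0:
  Δ = 11² - 4·28 = 121 - 112 = 9,  λ = (11 ± √9)/2 = (11 ± 3)/2 = 7 or 4.
  Sorted: λ_1 = 7,  λ_2 = 4,  λ_3 = 1  (check: sum = 12 = tr ✓).

Step 4 — unit eigenvector for λ_1 = 7: v spans the null space of (Sigma - λ_1 I), whose rows are
  r_1 = (-4, 2, 1),  r_2 = (2, -4, 1),  r_3 = (1, 1, -1).
  v is orthogonal to every row, so take v ∝ r_1 × r_2 = ((2)·(1) - (1)·(-4), (1)·(2) - (-4)·(1), (-4)·(-4) - (2)·(2)) = (6, 6, 12).
  Rescale (divide by 6): u = (1, 1, 2).
  ||u|| = √((1)² + (1)² + (2)²) = √(6) ≈ 2.4495,  v_1 = u/||u|| ≈ (0.4082, 0.4082, 0.8165) (||v_1|| = 1).

λ_1 = 7,  λ_2 = 4,  λ_3 = 1;  v_1 ≈ (0.4082, 0.4082, 0.8165)


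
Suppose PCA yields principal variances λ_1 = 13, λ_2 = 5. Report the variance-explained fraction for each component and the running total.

Step 1 — total variance = trace(Sigma) = Σ λ_i = 13 + 5 = 18.

Step 2 — fraction explained by component i = λ_i / Σ λ:
  PC1: 13/18 = 0.7222
  PC2: 5/18 = 0.2778

Step 3 — cumulative fraction after k components = (λ_1 + ... + λ_k) / Σ λ:
  k = 1: 13/18 = 0.7222
  k = 2: (13 + 5)/18 = 18/18 = 1

Summary (fraction, with percent):

explained: PC1 0.7222 (72.22%), PC2 0.2778 (27.78%);  cumulative: 0.7222, 1


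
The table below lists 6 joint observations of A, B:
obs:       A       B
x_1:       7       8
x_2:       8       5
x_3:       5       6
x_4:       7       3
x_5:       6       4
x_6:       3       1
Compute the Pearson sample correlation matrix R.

Step 1 — column means:
  mean(A) = (7 + 8 + 5 + 7 + 6 + 3) / 6 = 36/6 = 6
  mean(B) = (8 + 5 + 6 + 3 + 4 + 1) / 6 = 27/6 = 4.5

Step 2 — sample variances and covariances s[i,j] = (1/(n-1)) · Σ_k (x_{k,i} - mean_i) · (x_{k,j} - mean_j), with n-1 = 5:
  s[A,A] = ((1)·(1) + (2)·(2) + (-1)·(-1) + (1)·(1) + (0)·(0) + (-3)·(-3)) / 5 = 16/5 = 3.2
  s[A,B] = ((1)·(3.5) + (2)·(0.5) + (-1)·(1.5) + (1)·(-1.5) + (0)·(-0.5) + (-3)·(-3.5)) / 5 = 12/5 = 2.4
  s[B,B] = ((3.5)·(3.5) + (0.5)·(0.5) + (1.5)·(1.5) + (-1.5)·(-1.5) + (-0.5)·(-0.5) + (-3.5)·(-3.5)) / 5 = 29.5/5 = 5.9
  Sample standard deviations s_i = √(s[i,i]):
  s(A) = √(3.2) = 1.7889
  s(B) = √(5.9) = 2.429

Step 3 — r_{ij} = s_{ij} / (s_i · s_j):
  r[A,A] = 1 (diagonal).
  r[A,B] = 2.4 / (1.7889 · 2.429) = 2.4 / 4.3451 = 0.5523
  r[B,B] = 1 (diagonal).

R is symmetric with unit diagonal. Assembling:

R = [[1, 0.5523],
 [0.5523, 1]]


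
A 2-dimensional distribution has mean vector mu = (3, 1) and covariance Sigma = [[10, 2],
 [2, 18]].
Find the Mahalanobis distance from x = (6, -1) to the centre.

Step 1 — centre the observation: (x - mu) = (3, -2).

Step 2 — invert Sigma. det(Sigma) = 10·18 - (2)² = 176.
  Sigma^{-1} = (1/det) · [[d, -b], [-b, a]] = [[0.1023, -0.0114],
 [-0.0114, 0.0568]].

Step 3 — form the quadratic (x - mu)^T · Sigma^{-1} · (x - mu):
  Sigma^{-1} · (x - mu) = (0.3295, -0.1477).
  (x - mu)^T · [Sigma^{-1} · (x - mu)] = (3)·(0.3295) + (-2)·(-0.1477) = 1.2841.

Step 4 — take square root: d = √(1.2841) ≈ 1.1332.

d(x, mu) = √(1.2841) ≈ 1.1332


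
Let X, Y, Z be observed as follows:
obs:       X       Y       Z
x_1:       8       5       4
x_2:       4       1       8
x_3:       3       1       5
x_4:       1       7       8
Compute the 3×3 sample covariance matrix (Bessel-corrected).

Step 1 — column means:
  mean(X) = (8 + 4 + 3 + 1) / 4 = 16/4 = 4
  mean(Y) = (5 + 1 + 1 + 7) / 4 = 14/4 = 3.5
  mean(Z) = (4 + 8 + 5 + 8) / 4 = 25/4 = 6.25

Step 2 — sample covariance S[i,j] = (1/(n-1)) · Σ_k (x_{k,i} - mean_i) · (x_{k,j} - mean_j), with n-1 = 3.
  S[X,X] = ((4)·(4) + (0)·(0) + (-1)·(-1) + (-3)·(-3)) / 3 = 26/3 = 8.6667
  S[X,Y] = ((4)·(1.5) + (0)·(-2.5) + (-1)·(-2.5) + (-3)·(3.5)) / 3 = -2/3 = -0.6667
  S[X,Z] = ((4)·(-2.25) + (0)·(1.75) + (-1)·(-1.25) + (-3)·(1.75)) / 3 = -13/3 = -4.3333
  S[Y,Y] = ((1.5)·(1.5) + (-2.5)·(-2.5) + (-2.5)·(-2.5) + (3.5)·(3.5)) / 3 = 27/3 = 9
  S[Y,Z] = ((1.5)·(-2.25) + (-2.5)·(1.75) + (-2.5)·(-1.25) + (3.5)·(1.75)) / 3 = 1.5/3 = 0.5
  S[Z,Z] = ((-2.25)·(-2.25) + (1.75)·(1.75) + (-1.25)·(-1.25) + (1.75)·(1.75)) / 3 = 12.75/3 = 4.25

S is symmetric (S[j,i] = S[i,j]). Assembling:

S = [[8.6667, -0.6667, -4.3333],
 [-0.6667, 9, 0.5],
 [-4.3333, 0.5, 4.25]]


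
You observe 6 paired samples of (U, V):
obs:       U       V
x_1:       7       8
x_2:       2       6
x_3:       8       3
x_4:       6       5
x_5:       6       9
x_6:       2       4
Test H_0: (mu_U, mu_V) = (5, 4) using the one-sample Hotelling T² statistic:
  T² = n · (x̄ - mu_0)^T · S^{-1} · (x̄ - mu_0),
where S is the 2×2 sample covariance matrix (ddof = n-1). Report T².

Step 1 — sample mean vector:
  mean(U) = (7 + 2 + 8 + 6 + 6 + 2) / 6 = 31/6 = 5.1667
  mean(V) = (8 + 6 + 3 + 5 + 9 + 4) / 6 = 35/6 = 5.8333
  x̄ = (5.1667, 5.8333),  deviation x̄ - mu_0 = (5.1667, 5.8333) - (5, 4) = (0.1667, 1.8333).

Step 2 — sample covariance matrix, S[i,j] = (1/(n-1)) · Σ_k (x_{k,i} - mean_i) · (x_{k,j} - mean_j), divisor n-1 = 5:
  S[U,U] = ((1.8333)·(1.8333) + (-3.1667)·(-3.1667) + (2.8333)·(2.8333) + (0.8333)·(0.8333) + (0.8333)·(0.8333) + (-3.1667)·(-3.1667)) / 5 = 32.8333/5 = 6.5667
  S[U,V] = ((1.8333)·(2.1667) + (-3.1667)·(0.1667) + (2.8333)·(-2.8333) + (0.8333)·(-0.8333) + (0.8333)·(3.1667) + (-3.1667)·(-1.8333)) / 5 = 3.1667/5 = 0.6333
  S[V,V] = ((2.1667)·(2.1667) + (0.1667)·(0.1667) + (-2.8333)·(-2.8333) + (-0.8333)·(-0.8333) + (3.1667)·(3.1667) + (-1.8333)·(-1.8333)) / 5 = 26.8333/5 = 5.3667
  S = [[6.5667, 0.6333],
 [0.6333, 5.3667]].

Step 3 — invert S. det(S) = 6.5667·5.3667 - (0.6333)² = 34.84.
  S^{-1} = (1/det) · [[d, -b], [-b, a]] = [[0.154, -0.0182],
 [-0.0182, 0.1885]].

Step 4 — quadratic form (x̄ - mu_0)^T · S^{-1} · (x̄ - mu_0):
  S^{-1} · (x̄ - mu_0) = (-0.0077, 0.3425),
  (x̄ - mu_0)^T · [...] = (0.1667)·(-0.0077) + (1.8333)·(0.3425) = 0.6267.

Step 5 — scale by n: T² = 6 · 0.6267 = 3.76.

T² ≈ 3.76


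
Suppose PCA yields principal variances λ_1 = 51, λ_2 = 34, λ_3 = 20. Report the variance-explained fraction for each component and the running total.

Step 1 — total variance = trace(Sigma) = Σ λ_i = 51 + 34 + 20 = 105.

Step 2 — fraction explained by component i = λ_i / Σ λ:
  PC1: 51/105 = 0.4857
  PC2: 34/105 = 0.3238
  PC3: 20/105 = 0.1905

Step 3 — cumulative fraction after k components = (λ_1 + ... + λ_k) / Σ λ:
  k = 1: 51/105 = 0.4857
  k = 2: (51 + 34)/105 = 85/105 = 0.8095
  k = 3: (51 + 34 + 20)/105 = 105/105 = 1

Summary (fraction, with percent):

explained: PC1 0.4857 (48.57%), PC2 0.3238 (32.38%), PC3 0.1905 (19.05%);  cumulative: 0.4857, 0.8095, 1


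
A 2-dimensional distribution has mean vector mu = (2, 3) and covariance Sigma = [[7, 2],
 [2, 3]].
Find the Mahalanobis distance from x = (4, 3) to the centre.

Step 1 — centre the observation: (x - mu) = (2, 0).

Step 2 — invert Sigma. det(Sigma) = 7·3 - (2)² = 17.
  Sigma^{-1} = (1/det) · [[d, -b], [-b, a]] = [[0.1765, -0.1176],
 [-0.1176, 0.4118]].

Step 3 — form the quadratic (x - mu)^T · Sigma^{-1} · (x - mu):
  Sigma^{-1} · (x - mu) = (0.3529, -0.2353).
  (x - mu)^T · [Sigma^{-1} · (x - mu)] = (2)·(0.3529) + (0)·(-0.2353) = 0.7059.

Step 4 — take square root: d = √(0.7059) ≈ 0.8402.

d(x, mu) = √(0.7059) ≈ 0.8402


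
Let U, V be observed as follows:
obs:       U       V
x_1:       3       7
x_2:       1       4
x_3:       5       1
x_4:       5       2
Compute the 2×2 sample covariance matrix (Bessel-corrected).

Step 1 — column means:
  mean(U) = (3 + 1 + 5 + 5) / 4 = 14/4 = 3.5
  mean(V) = (7 + 4 + 1 + 2) / 4 = 14/4 = 3.5

Step 2 — sample covariance S[i,j] = (1/(n-1)) · Σ_k (x_{k,i} - mean_i) · (x_{k,j} - mean_j), with n-1 = 3.
  S[U,U] = ((-0.5)·(-0.5) + (-2.5)·(-2.5) + (1.5)·(1.5) + (1.5)·(1.5)) / 3 = 11/3 = 3.6667
  S[U,V] = ((-0.5)·(3.5) + (-2.5)·(0.5) + (1.5)·(-2.5) + (1.5)·(-1.5)) / 3 = -9/3 = -3
  S[V,V] = ((3.5)·(3.5) + (0.5)·(0.5) + (-2.5)·(-2.5) + (-1.5)·(-1.5)) / 3 = 21/3 = 7

S is symmetric (S[j,i] = S[i,j]). Assembling:

S = [[3.6667, -3],
 [-3, 7]]


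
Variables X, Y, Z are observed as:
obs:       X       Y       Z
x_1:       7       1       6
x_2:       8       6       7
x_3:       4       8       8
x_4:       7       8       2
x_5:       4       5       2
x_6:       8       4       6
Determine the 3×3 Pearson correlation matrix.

Step 1 — column means:
  mean(X) = (7 + 8 + 4 + 7 + 4 + 8) / 6 = 38/6 = 6.3333
  mean(Y) = (1 + 6 + 8 + 8 + 5 + 4) / 6 = 32/6 = 5.3333
  mean(Z) = (6 + 7 + 8 + 2 + 2 + 6) / 6 = 31/6 = 5.1667

Step 2 — sample variances and covariances s[i,j] = (1/(n-1)) · Σ_k (x_{k,i} - mean_i) · (x_{k,j} - mean_j), with n-1 = 5:
  s[X,X] = ((0.6667)·(0.6667) + (1.6667)·(1.6667) + (-2.3333)·(-2.3333) + (0.6667)·(0.6667) + (-2.3333)·(-2.3333) + (1.6667)·(1.6667)) / 5 = 17.3333/5 = 3.4667
  s[X,Y] = ((0.6667)·(-4.3333) + (1.6667)·(0.6667) + (-2.3333)·(2.6667) + (0.6667)·(2.6667) + (-2.3333)·(-0.3333) + (1.6667)·(-1.3333)) / 5 = -7.6667/5 = -1.5333
  s[X,Z] = ((0.6667)·(0.8333) + (1.6667)·(1.8333) + (-2.3333)·(2.8333) + (0.6667)·(-3.1667) + (-2.3333)·(-3.1667) + (1.6667)·(0.8333)) / 5 = 3.6667/5 = 0.7333
  s[Y,Y] = ((-4.3333)·(-4.3333) + (0.6667)·(0.6667) + (2.6667)·(2.6667) + (2.6667)·(2.6667) + (-0.3333)·(-0.3333) + (-1.3333)·(-1.3333)) / 5 = 35.3333/5 = 7.0667
  s[Y,Z] = ((-4.3333)·(0.8333) + (0.6667)·(1.8333) + (2.6667)·(2.8333) + (2.6667)·(-3.1667) + (-0.3333)·(-3.1667) + (-1.3333)·(0.8333)) / 5 = -3.3333/5 = -0.6667
  s[Z,Z] = ((0.8333)·(0.8333) + (1.8333)·(1.8333) + (2.8333)·(2.8333) + (-3.1667)·(-3.1667) + (-3.1667)·(-3.1667) + (0.8333)·(0.8333)) / 5 = 32.8333/5 = 6.5667
  Sample standard deviations s_i = √(s[i,i]):
  s(X) = √(3.4667) = 1.8619
  s(Y) = √(7.0667) = 2.6583
  s(Z) = √(6.5667) = 2.5626

Step 3 — r_{ij} = s_{ij} / (s_i · s_j):
  r[X,X] = 1 (diagonal).
  r[X,Y] = -1.5333 / (1.8619 · 2.6583) = -1.5333 / 4.9495 = -0.3098
  r[X,Z] = 0.7333 / (1.8619 · 2.5626) = 0.7333 / 4.7712 = 0.1537
  r[Y,Y] = 1 (diagonal).
  r[Y,Z] = -0.6667 / (2.6583 · 2.5626) = -0.6667 / 6.8121 = -0.0979
  r[Z,Z] = 1 (diagonal).

R is symmetric with unit diagonal. Assembling:

R = [[1, -0.3098, 0.1537],
 [-0.3098, 1, -0.0979],
 [0.1537, -0.0979, 1]]


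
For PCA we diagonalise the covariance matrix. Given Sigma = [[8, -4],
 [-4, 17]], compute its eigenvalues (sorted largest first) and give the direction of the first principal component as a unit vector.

Step 1 — characteristic polynomial of 2×2 Sigma:
  det(Sigma - λI) = λ² - trace · λ + det = 0.
  trace = 8 + 17 = 25, det = 8·17 - (-4)² = 120.
Step 2 — discriminant:
  Δ = trace² - 4·det = 625 - 480 = 145.
Step 3 — eigenvalues:
  λ = (trace ± √Δ)/2 = (25 ± 12.0416)/2,
  λ_1 = 18.5208,  λ_2 = 6.4792.

Step 4 — unit eigenvector for λ_1: solve (Sigma - λ_1 I)v = 0. First row:
  (8 - 18.5208)·v_x + (-4)·v_y = 0, i.e. (-10.5208)·v_x + (-4)·v_y = 0,
  so v ∝ (b, λ_1 - a) = (-4, 10.5208); multiply by -1 so the first entry is positive: u = (4, -10.5208).
  ||u|| = √((4)² + (-10.5208)²) = √(126.6872) ≈ 11.2555,
  v_1 = u/||u|| ≈ (0.3554, -0.9347) (||v_1|| = 1).

λ_1 = 18.5208,  λ_2 = 6.4792;  v_1 ≈ (0.3554, -0.9347)


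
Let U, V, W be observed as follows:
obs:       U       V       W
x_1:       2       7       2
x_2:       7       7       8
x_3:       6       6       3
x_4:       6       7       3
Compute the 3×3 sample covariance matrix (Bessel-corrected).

Step 1 — column means:
  mean(U) = (2 + 7 + 6 + 6) / 4 = 21/4 = 5.25
  mean(V) = (7 + 7 + 6 + 7) / 4 = 27/4 = 6.75
  mean(W) = (2 + 8 + 3 + 3) / 4 = 16/4 = 4

Step 2 — sample covariance S[i,j] = (1/(n-1)) · Σ_k (x_{k,i} - mean_i) · (x_{k,j} - mean_j), with n-1 = 3.
  S[U,U] = ((-3.25)·(-3.25) + (1.75)·(1.75) + (0.75)·(0.75) + (0.75)·(0.75)) / 3 = 14.75/3 = 4.9167
  S[U,V] = ((-3.25)·(0.25) + (1.75)·(0.25) + (0.75)·(-0.75) + (0.75)·(0.25)) / 3 = -0.75/3 = -0.25
  S[U,W] = ((-3.25)·(-2) + (1.75)·(4) + (0.75)·(-1) + (0.75)·(-1)) / 3 = 12/3 = 4
  S[V,V] = ((0.25)·(0.25) + (0.25)·(0.25) + (-0.75)·(-0.75) + (0.25)·(0.25)) / 3 = 0.75/3 = 0.25
  S[V,W] = ((0.25)·(-2) + (0.25)·(4) + (-0.75)·(-1) + (0.25)·(-1)) / 3 = 1/3 = 0.3333
  S[W,W] = ((-2)·(-2) + (4)·(4) + (-1)·(-1) + (-1)·(-1)) / 3 = 22/3 = 7.3333

S is symmetric (S[j,i] = S[i,j]). Assembling:

S = [[4.9167, -0.25, 4],
 [-0.25, 0.25, 0.3333],
 [4, 0.3333, 7.3333]]


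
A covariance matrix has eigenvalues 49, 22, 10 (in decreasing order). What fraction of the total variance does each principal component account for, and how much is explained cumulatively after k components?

Step 1 — total variance = trace(Sigma) = Σ λ_i = 49 + 22 + 10 = 81.

Step 2 — fraction explained by component i = λ_i / Σ λ:
  PC1: 49/81 = 0.6049
  PC2: 22/81 = 0.2716
  PC3: 10/81 = 0.1235

Step 3 — cumulative fraction after k components = (λ_1 + ... + λ_k) / Σ λ:
  k = 1: 49/81 = 0.6049
  k = 2: (49 + 22)/81 = 71/81 = 0.8765
  k = 3: (49 + 22 + 10)/81 = 81/81 = 1

Summary (fraction, with percent):

explained: PC1 0.6049 (60.49%), PC2 0.2716 (27.16%), PC3 0.1235 (12.35%);  cumulative: 0.6049, 0.8765, 1


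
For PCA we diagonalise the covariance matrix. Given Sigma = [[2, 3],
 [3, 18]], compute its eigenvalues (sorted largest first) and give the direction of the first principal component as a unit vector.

Step 1 — characteristic polynomial of 2×2 Sigma:
  det(Sigma - λI) = λ² - trace · λ + det = 0.
  trace = 2 + 18 = 20, det = 2·18 - (3)² = 27.
Step 2 — discriminant:
  Δ = trace² - 4·det = 400 - 108 = 292.
Step 3 — eigenvalues:
  λ = (trace ± √Δ)/2 = (20 ± 17.088)/2,
  λ_1 = 18.544,  λ_2 = 1.456.

Step 4 — unit eigenvector for λ_1: solve (Sigma - λ_1 I)v = 0. First row:
  (2 - 18.544)·v_x + (3)·v_y = 0, i.e. (-16.544)·v_x + (3)·v_y = 0,
  so v ∝ (b, λ_1 - a) = (3, 16.544) = u.
  ||u|| = √((3)² + (16.544)²) = √(282.7041) ≈ 16.8138,
  v_1 = u/||u|| ≈ (0.1784, 0.984) (||v_1|| = 1).

λ_1 = 18.544,  λ_2 = 1.456;  v_1 ≈ (0.1784, 0.984)


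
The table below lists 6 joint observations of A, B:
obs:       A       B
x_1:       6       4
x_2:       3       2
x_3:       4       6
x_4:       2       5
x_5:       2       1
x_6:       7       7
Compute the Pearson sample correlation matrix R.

Step 1 — column means:
  mean(A) = (6 + 3 + 4 + 2 + 2 + 7) / 6 = 24/6 = 4
  mean(B) = (4 + 2 + 6 + 5 + 1 + 7) / 6 = 25/6 = 4.1667

Step 2 — sample variances and covariances s[i,j] = (1/(n-1)) · Σ_k (x_{k,i} - mean_i) · (x_{k,j} - mean_j), with n-1 = 5:
  s[A,A] = ((2)·(2) + (-1)·(-1) + (0)·(0) + (-2)·(-2) + (-2)·(-2) + (3)·(3)) / 5 = 22/5 = 4.4
  s[A,B] = ((2)·(-0.1667) + (-1)·(-2.1667) + (0)·(1.8333) + (-2)·(0.8333) + (-2)·(-3.1667) + (3)·(2.8333)) / 5 = 15/5 = 3
  s[B,B] = ((-0.1667)·(-0.1667) + (-2.1667)·(-2.1667) + (1.8333)·(1.8333) + (0.8333)·(0.8333) + (-3.1667)·(-3.1667) + (2.8333)·(2.8333)) / 5 = 26.8333/5 = 5.3667
  Sample standard deviations s_i = √(s[i,i]):
  s(A) = √(4.4) = 2.0976
  s(B) = √(5.3667) = 2.3166

Step 3 — r_{ij} = s_{ij} / (s_i · s_j):
  r[A,A] = 1 (diagonal).
  r[A,B] = 3 / (2.0976 · 2.3166) = 3 / 4.8594 = 0.6174
  r[B,B] = 1 (diagonal).

R is symmetric with unit diagonal. Assembling:

R = [[1, 0.6174],
 [0.6174, 1]]


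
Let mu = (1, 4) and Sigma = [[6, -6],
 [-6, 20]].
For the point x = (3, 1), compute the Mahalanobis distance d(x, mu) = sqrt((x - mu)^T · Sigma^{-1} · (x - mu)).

Step 1 — centre the observation: (x - mu) = (2, -3).

Step 2 — invert Sigma. det(Sigma) = 6·20 - (-6)² = 84.
  Sigma^{-1} = (1/det) · [[d, -b], [-b, a]] = [[0.2381, 0.0714],
 [0.0714, 0.0714]].

Step 3 — form the quadratic (x - mu)^T · Sigma^{-1} · (x - mu):
  Sigma^{-1} · (x - mu) = (0.2619, -0.0714).
  (x - mu)^T · [Sigma^{-1} · (x - mu)] = (2)·(0.2619) + (-3)·(-0.0714) = 0.7381.

Step 4 — take square root: d = √(0.7381) ≈ 0.8591.

d(x, mu) = √(0.7381) ≈ 0.8591


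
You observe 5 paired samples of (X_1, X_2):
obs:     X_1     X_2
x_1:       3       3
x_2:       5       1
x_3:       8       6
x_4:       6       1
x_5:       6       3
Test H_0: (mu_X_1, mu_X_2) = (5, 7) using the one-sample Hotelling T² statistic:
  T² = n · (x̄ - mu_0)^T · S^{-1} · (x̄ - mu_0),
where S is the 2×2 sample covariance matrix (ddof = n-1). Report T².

Step 1 — sample mean vector:
  mean(X_1) = (3 + 5 + 8 + 6 + 6) / 5 = 28/5 = 5.6
  mean(X_2) = (3 + 1 + 6 + 1 + 3) / 5 = 14/5 = 2.8
  x̄ = (5.6, 2.8),  deviation x̄ - mu_0 = (5.6, 2.8) - (5, 7) = (0.6, -4.2).

Step 2 — sample covariance matrix, S[i,j] = (1/(n-1)) · Σ_k (x_{k,i} - mean_i) · (x_{k,j} - mean_j), divisor n-1 = 4:
  S[X_1,X_1] = ((-2.6)·(-2.6) + (-0.6)·(-0.6) + (2.4)·(2.4) + (0.4)·(0.4) + (0.4)·(0.4)) / 4 = 13.2/4 = 3.3
  S[X_1,X_2] = ((-2.6)·(0.2) + (-0.6)·(-1.8) + (2.4)·(3.2) + (0.4)·(-1.8) + (0.4)·(0.2)) / 4 = 7.6/4 = 1.9
  S[X_2,X_2] = ((0.2)·(0.2) + (-1.8)·(-1.8) + (3.2)·(3.2) + (-1.8)·(-1.8) + (0.2)·(0.2)) / 4 = 16.8/4 = 4.2
  S = [[3.3, 1.9],
 [1.9, 4.2]].

Step 3 — invert S. det(S) = 3.3·4.2 - (1.9)² = 10.25.
  S^{-1} = (1/det) · [[d, -b], [-b, a]] = [[0.4098, -0.1854],
 [-0.1854, 0.322]].

Step 4 — quadratic form (x̄ - mu_0)^T · S^{-1} · (x̄ - mu_0):
  S^{-1} · (x̄ - mu_0) = (1.0244, -1.4634),
  (x̄ - mu_0)^T · [...] = (0.6)·(1.0244) + (-4.2)·(-1.4634) = 6.761.

Step 5 — scale by n: T² = 5 · 6.761 = 33.8049.

T² ≈ 33.8049


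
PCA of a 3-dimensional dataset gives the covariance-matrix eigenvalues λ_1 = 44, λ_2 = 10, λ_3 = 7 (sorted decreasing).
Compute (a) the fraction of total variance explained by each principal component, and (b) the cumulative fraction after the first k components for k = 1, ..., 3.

Step 1 — total variance = trace(Sigma) = Σ λ_i = 44 + 10 + 7 = 61.

Step 2 — fraction explained by component i = λ_i / Σ λ:
  PC1: 44/61 = 0.7213
  PC2: 10/61 = 0.1639
  PC3: 7/61 = 0.1148

Step 3 — cumulative fraction after k components = (λ_1 + ... + λ_k) / Σ λ:
  k = 1: 44/61 = 0.7213
  k = 2: (44 + 10)/61 = 54/61 = 0.8852
  k = 3: (44 + 10 + 7)/61 = 61/61 = 1

Summary (fraction, with percent):

explained: PC1 0.7213 (72.13%), PC2 0.1639 (16.39%), PC3 0.1148 (11.48%);  cumulative: 0.7213, 0.8852, 1


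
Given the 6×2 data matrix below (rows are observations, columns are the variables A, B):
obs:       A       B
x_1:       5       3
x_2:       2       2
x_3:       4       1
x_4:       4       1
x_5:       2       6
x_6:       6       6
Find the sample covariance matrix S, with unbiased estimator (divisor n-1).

Step 1 — column means:
  mean(A) = (5 + 2 + 4 + 4 + 2 + 6) / 6 = 23/6 = 3.8333
  mean(B) = (3 + 2 + 1 + 1 + 6 + 6) / 6 = 19/6 = 3.1667

Step 2 — sample covariance S[i,j] = (1/(n-1)) · Σ_k (x_{k,i} - mean_i) · (x_{k,j} - mean_j), with n-1 = 5.
  S[A,A] = ((1.1667)·(1.1667) + (-1.8333)·(-1.8333) + (0.1667)·(0.1667) + (0.1667)·(0.1667) + (-1.8333)·(-1.8333) + (2.1667)·(2.1667)) / 5 = 12.8333/5 = 2.5667
  S[A,B] = ((1.1667)·(-0.1667) + (-1.8333)·(-1.1667) + (0.1667)·(-2.1667) + (0.1667)·(-2.1667) + (-1.8333)·(2.8333) + (2.1667)·(2.8333)) / 5 = 2.1667/5 = 0.4333
  S[B,B] = ((-0.1667)·(-0.1667) + (-1.1667)·(-1.1667) + (-2.1667)·(-2.1667) + (-2.1667)·(-2.1667) + (2.8333)·(2.8333) + (2.8333)·(2.8333)) / 5 = 26.8333/5 = 5.3667

S is symmetric (S[j,i] = S[i,j]). Assembling:

S = [[2.5667, 0.4333],
 [0.4333, 5.3667]]


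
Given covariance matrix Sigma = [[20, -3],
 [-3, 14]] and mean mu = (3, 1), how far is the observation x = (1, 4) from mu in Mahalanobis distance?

Step 1 — centre the observation: (x - mu) = (-2, 3).

Step 2 — invert Sigma. det(Sigma) = 20·14 - (-3)² = 271.
  Sigma^{-1} = (1/det) · [[d, -b], [-b, a]] = [[0.0517, 0.0111],
 [0.0111, 0.0738]].

Step 3 — form the quadratic (x - mu)^T · Sigma^{-1} · (x - mu):
  Sigma^{-1} · (x - mu) = (-0.0701, 0.1993).
  (x - mu)^T · [Sigma^{-1} · (x - mu)] = (-2)·(-0.0701) + (3)·(0.1993) = 0.738.

Step 4 — take square root: d = √(0.738) ≈ 0.8591.

d(x, mu) = √(0.738) ≈ 0.8591


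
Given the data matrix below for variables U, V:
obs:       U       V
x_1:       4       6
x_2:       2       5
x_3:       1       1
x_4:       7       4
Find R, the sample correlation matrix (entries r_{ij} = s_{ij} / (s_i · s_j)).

Step 1 — column means:
  mean(U) = (4 + 2 + 1 + 7) / 4 = 14/4 = 3.5
  mean(V) = (6 + 5 + 1 + 4) / 4 = 16/4 = 4

Step 2 — sample variances and covariances s[i,j] = (1/(n-1)) · Σ_k (x_{k,i} - mean_i) · (x_{k,j} - mean_j), with n-1 = 3:
  s[U,U] = ((0.5)·(0.5) + (-1.5)·(-1.5) + (-2.5)·(-2.5) + (3.5)·(3.5)) / 3 = 21/3 = 7
  s[U,V] = ((0.5)·(2) + (-1.5)·(1) + (-2.5)·(-3) + (3.5)·(0)) / 3 = 7/3 = 2.3333
  s[V,V] = ((2)·(2) + (1)·(1) + (-3)·(-3) + (0)·(0)) / 3 = 14/3 = 4.6667
  Sample standard deviations s_i = √(s[i,i]):
  s(U) = √(7) = 2.6458
  s(V) = √(4.6667) = 2.1602

Step 3 — r_{ij} = s_{ij} / (s_i · s_j):
  r[U,U] = 1 (diagonal).
  r[U,V] = 2.3333 / (2.6458 · 2.1602) = 2.3333 / 5.7155 = 0.4082
  r[V,V] = 1 (diagonal).

R is symmetric with unit diagonal. Assembling:

R = [[1, 0.4082],
 [0.4082, 1]]


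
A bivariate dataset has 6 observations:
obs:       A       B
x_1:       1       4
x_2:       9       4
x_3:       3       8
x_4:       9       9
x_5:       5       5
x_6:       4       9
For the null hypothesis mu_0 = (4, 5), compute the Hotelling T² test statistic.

Step 1 — sample mean vector:
  mean(A) = (1 + 9 + 3 + 9 + 5 + 4) / 6 = 31/6 = 5.1667
  mean(B) = (4 + 4 + 8 + 9 + 5 + 9) / 6 = 39/6 = 6.5
  x̄ = (5.1667, 6.5),  deviation x̄ - mu_0 = (5.1667, 6.5) - (4, 5) = (1.1667, 1.5).

Step 2 — sample covariance matrix, S[i,j] = (1/(n-1)) · Σ_k (x_{k,i} - mean_i) · (x_{k,j} - mean_j), divisor n-1 = 5:
  S[A,A] = ((-4.1667)·(-4.1667) + (3.8333)·(3.8333) + (-2.1667)·(-2.1667) + (3.8333)·(3.8333) + (-0.1667)·(-0.1667) + (-1.1667)·(-1.1667)) / 5 = 52.8333/5 = 10.5667
  S[A,B] = ((-4.1667)·(-2.5) + (3.8333)·(-2.5) + (-2.1667)·(1.5) + (3.8333)·(2.5) + (-0.1667)·(-1.5) + (-1.1667)·(2.5)) / 5 = 4.5/5 = 0.9
  S[B,B] = ((-2.5)·(-2.5) + (-2.5)·(-2.5) + (1.5)·(1.5) + (2.5)·(2.5) + (-1.5)·(-1.5) + (2.5)·(2.5)) / 5 = 29.5/5 = 5.9
  S = [[10.5667, 0.9],
 [0.9, 5.9]].

Step 3 — invert S. det(S) = 10.5667·5.9 - (0.9)² = 61.5333.
  S^{-1} = (1/det) · [[d, -b], [-b, a]] = [[0.0959, -0.0146],
 [-0.0146, 0.1717]].

Step 4 — quadratic form (x̄ - mu_0)^T · S^{-1} · (x̄ - mu_0):
  S^{-1} · (x̄ - mu_0) = (0.0899, 0.2405),
  (x̄ - mu_0)^T · [...] = (1.1667)·(0.0899) + (1.5)·(0.2405) = 0.4657.

Step 5 — scale by n: T² = 6 · 0.4657 = 2.7941.

T² ≈ 2.7941


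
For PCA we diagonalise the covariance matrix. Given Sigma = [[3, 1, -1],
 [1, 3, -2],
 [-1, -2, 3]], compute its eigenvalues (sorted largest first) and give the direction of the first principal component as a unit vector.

Step 1 — characteristic polynomial p(λ) = det(λI - Sigma) = λ³ - tr·λ² + c_1·λ - det, where tr = trace, c_1 = sum of the principal 2×2 minors, det = det(Sigma):
  tr = 3 + 3 + 3 = 9,
  c_1 = (3·3 - (1)²) + (3·3 - (-1)²) + (3·3 - (-2)²) = 8 + 8 + 5 = 21,
  det = 3·(3·3 - (-2)²) - (1)·((1)·3 - (-2)·(-1)) + (-1)·((1)·(-2) - 3·(-1)) = 3·(5) - (1)·(1) + (-1)·(1) = 13.
  So p(λ) = λ³ - 9λ² + 21λ - 13.
Step 2 — look for an integer root (rational root theorem: any rational root is an integer divisor of 13). Testing λ = 1:
  p(1) = 1 - 9 + 21 - 13 = 0  ✓
  Dividing out (λ - 1): p(λ) = (λ - 1)(λ² - 8λ + 13).
Step 3 — remaining eigenvalues from the quadratic λ² - 8λ + 13 = 0:
  Δ = 8² - 4·13 = 64 - 52 = 12,  λ = (8 ± √12)/2 = (8 ± 3.4641)/2 ≈ 5.7321 or 2.2679.
  Sorted: λ_1 = 5.7321,  λ_2 = 2.2679,  λ_3 = 1  (check: sum = 9 = tr ✓).

Step 4 — unit eigenvector for λ_1 ≈ 5.7321: v spans the null space of (Sigma - λ_1 I), whose rows are
  r_1 = (-2.7321, 1, -1),  r_2 = (1, -2.7321, -2),  r_3 = (-1, -2, -2.7321).
  v is orthogonal to every row, so take v ∝ r_1 × r_2 = ((1)·(-2) - (-1)·(-2.7321), (-1)·(1) - (-2.7321)·(-2), (-2.7321)·(-2.7321) - (1)·(1)) ≈ (-4.7321, -6.4641, 6.4641).
  Rescale (multiply by -1 so the first nonzero entry is positive): u = (4.7321, 6.4641, -6.4641).
  ||u|| = √((4.7321)² + (6.4641)² + (-6.4641)²) = √(105.9615) ≈ 10.2938,  v_1 = u/||u|| ≈ (0.4597, 0.628, -0.628) (||v_1|| = 1).

λ_1 = 5.7321,  λ_2 = 2.2679,  λ_3 = 1;  v_1 ≈ (0.4597, 0.628, -0.628)


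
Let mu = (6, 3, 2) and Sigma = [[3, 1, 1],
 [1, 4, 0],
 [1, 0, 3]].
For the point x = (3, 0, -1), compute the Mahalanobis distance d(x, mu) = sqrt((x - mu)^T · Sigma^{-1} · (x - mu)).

Step 1 — centre the observation: (x - mu) = (-3, -3, -3).

Step 2 — invert Sigma (cofactor / det for 3×3, or solve directly):
  Sigma^{-1} = [[0.4138, -0.1034, -0.1379],
 [-0.1034, 0.2759, 0.0345],
 [-0.1379, 0.0345, 0.3793]].

Step 3 — form the quadratic (x - mu)^T · Sigma^{-1} · (x - mu):
  Sigma^{-1} · (x - mu) = (-0.5172, -0.6207, -0.8276).
  (x - mu)^T · [Sigma^{-1} · (x - mu)] = (-3)·(-0.5172) + (-3)·(-0.6207) + (-3)·(-0.8276) = 5.8966.

Step 4 — take square root: d = √(5.8966) ≈ 2.4283.

d(x, mu) = √(5.8966) ≈ 2.4283


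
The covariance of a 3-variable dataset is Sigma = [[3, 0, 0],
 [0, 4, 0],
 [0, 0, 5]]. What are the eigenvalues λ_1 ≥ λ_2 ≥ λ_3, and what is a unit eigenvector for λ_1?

Step 1 — characteristic polynomial p(λ) = det(λI - Sigma) = λ³ - tr·λ² + c_1·λ - det, where tr = trace, c_1 = sum of the principal 2×2 minors, det = det(Sigma):
  tr = 3 + 4 + 5 = 12,
  c_1 = (3·4 - (0)²) + (3·5 - (0)²) + (4·5 - (0)²) = 12 + 15 + 20 = 47,
  det = 3·(4·5 - (0)²) - (0)·((0)·5 - (0)·(0)) + (0)·((0)·(0) - 4·(0)) = 3·(20) - (0)·(0) + (0)·(0) = 60.
  So p(λ) = λ³ - 12λ² + 47λ - 60.
Step 2 — look for an integer root (rational root theorem: any rational root is an integer divisor of 60). Testing λ = 3:
  p(3) = 27 - 108 + 141 - 60 = 0  ✓
  Dividing out (λ - 3): p(λ) = (λ - 3)(λ² - 9λ + 20).
Step 3 — remaining eigenvalues from the quadratic λ² - 9λ + 20 = 0:
  Δ = 9² - 4·20 = 81 - 80 = 1,  λ = (9 ± √1)/2 = (9 ± 1)/2 = 5 or 4.
  Sorted: λ_1 = 5,  λ_2 = 4,  λ_3 = 3  (check: sum = 12 = tr ✓).

Step 4 — unit eigenvector for λ_1 = 5: v spans the null space of (Sigma - λ_1 I), whose rows are
  r_1 = (-2, 0, 0),  r_2 = (0, -1, 0),  r_3 = (0, 0, 0).
  v is orthogonal to every row, so take v ∝ r_1 × r_2 = ((0)·(0) - (0)·(-1), (0)·(0) - (-2)·(0), (-2)·(-1) - (0)·(0)) = (0, 0, 2).
  Rescale (divide by 2): u = (0, 0, 1).
  ||u|| = √((0)² + (0)² + (1)²) = √(1) = 1,  v_1 = u/||u|| ≈ (0, 0, 1) (||v_1|| = 1).

λ_1 = 5,  λ_2 = 4,  λ_3 = 3;  v_1 ≈ (0, 0, 1)


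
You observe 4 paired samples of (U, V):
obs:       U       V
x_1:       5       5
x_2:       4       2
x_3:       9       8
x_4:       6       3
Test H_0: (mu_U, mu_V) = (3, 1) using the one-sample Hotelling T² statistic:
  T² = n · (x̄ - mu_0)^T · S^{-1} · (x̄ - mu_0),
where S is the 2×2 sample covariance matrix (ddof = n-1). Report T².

Step 1 — sample mean vector:
  mean(U) = (5 + 4 + 9 + 6) / 4 = 24/4 = 6
  mean(V) = (5 + 2 + 8 + 3) / 4 = 18/4 = 4.5
  x̄ = (6, 4.5),  deviation x̄ - mu_0 = (6, 4.5) - (3, 1) = (3, 3.5).

Step 2 — sample covariance matrix, S[i,j] = (1/(n-1)) · Σ_k (x_{k,i} - mean_i) · (x_{k,j} - mean_j), divisor n-1 = 3:
  S[U,U] = ((-1)·(-1) + (-2)·(-2) + (3)·(3) + (0)·(0)) / 3 = 14/3 = 4.6667
  S[U,V] = ((-1)·(0.5) + (-2)·(-2.5) + (3)·(3.5) + (0)·(-1.5)) / 3 = 15/3 = 5
  S[V,V] = ((0.5)·(0.5) + (-2.5)·(-2.5) + (3.5)·(3.5) + (-1.5)·(-1.5)) / 3 = 21/3 = 7
  S = [[4.6667, 5],
 [5, 7]].

Step 3 — invert S. det(S) = 4.6667·7 - (5)² = 7.6667.
  S^{-1} = (1/det) · [[d, -b], [-b, a]] = [[0.913, -0.6522],
 [-0.6522, 0.6087]].

Step 4 — quadratic form (x̄ - mu_0)^T · S^{-1} · (x̄ - mu_0):
  S^{-1} · (x̄ - mu_0) = (0.4565, 0.1739),
  (x̄ - mu_0)^T · [...] = (3)·(0.4565) + (3.5)·(0.1739) = 1.9783.

Step 5 — scale by n: T² = 4 · 1.9783 = 7.913.

T² ≈ 7.913


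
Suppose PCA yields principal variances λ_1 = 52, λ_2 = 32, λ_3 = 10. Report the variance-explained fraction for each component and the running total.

Step 1 — total variance = trace(Sigma) = Σ λ_i = 52 + 32 + 10 = 94.

Step 2 — fraction explained by component i = λ_i / Σ λ:
  PC1: 52/94 = 0.5532
  PC2: 32/94 = 0.3404
  PC3: 10/94 = 0.1064

Step 3 — cumulative fraction after k components = (λ_1 + ... + λ_k) / Σ λ:
  k = 1: 52/94 = 0.5532
  k = 2: (52 + 32)/94 = 84/94 = 0.8936
  k = 3: (52 + 32 + 10)/94 = 94/94 = 1

Summary (fraction, with percent):

explained: PC1 0.5532 (55.32%), PC2 0.3404 (34.04%), PC3 0.1064 (10.64%);  cumulative: 0.5532, 0.8936, 1


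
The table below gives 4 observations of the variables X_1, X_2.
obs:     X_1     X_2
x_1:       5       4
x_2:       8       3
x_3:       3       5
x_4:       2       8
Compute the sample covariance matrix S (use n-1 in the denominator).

Step 1 — column means:
  mean(X_1) = (5 + 8 + 3 + 2) / 4 = 18/4 = 4.5
  mean(X_2) = (4 + 3 + 5 + 8) / 4 = 20/4 = 5

Step 2 — sample covariance S[i,j] = (1/(n-1)) · Σ_k (x_{k,i} - mean_i) · (x_{k,j} - mean_j), with n-1 = 3.
  S[X_1,X_1] = ((0.5)·(0.5) + (3.5)·(3.5) + (-1.5)·(-1.5) + (-2.5)·(-2.5)) / 3 = 21/3 = 7
  S[X_1,X_2] = ((0.5)·(-1) + (3.5)·(-2) + (-1.5)·(0) + (-2.5)·(3)) / 3 = -15/3 = -5
  S[X_2,X_2] = ((-1)·(-1) + (-2)·(-2) + (0)·(0) + (3)·(3)) / 3 = 14/3 = 4.6667

S is symmetric (S[j,i] = S[i,j]). Assembling:

S = [[7, -5],
 [-5, 4.6667]]


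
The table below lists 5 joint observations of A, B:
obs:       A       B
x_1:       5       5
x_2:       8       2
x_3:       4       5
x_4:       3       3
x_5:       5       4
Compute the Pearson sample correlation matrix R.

Step 1 — column means:
  mean(A) = (5 + 8 + 4 + 3 + 5) / 5 = 25/5 = 5
  mean(B) = (5 + 2 + 5 + 3 + 4) / 5 = 19/5 = 3.8

Step 2 — sample variances and covariances s[i,j] = (1/(n-1)) · Σ_k (x_{k,i} - mean_i) · (x_{k,j} - mean_j), with n-1 = 4:
  s[A,A] = ((0)·(0) + (3)·(3) + (-1)·(-1) + (-2)·(-2) + (0)·(0)) / 4 = 14/4 = 3.5
  s[A,B] = ((0)·(1.2) + (3)·(-1.8) + (-1)·(1.2) + (-2)·(-0.8) + (0)·(0.2)) / 4 = -5/4 = -1.25
  s[B,B] = ((1.2)·(1.2) + (-1.8)·(-1.8) + (1.2)·(1.2) + (-0.8)·(-0.8) + (0.2)·(0.2)) / 4 = 6.8/4 = 1.7
  Sample standard deviations s_i = √(s[i,i]):
  s(A) = √(3.5) = 1.8708
  s(B) = √(1.7) = 1.3038

Step 3 — r_{ij} = s_{ij} / (s_i · s_j):
  r[A,A] = 1 (diagonal).
  r[A,B] = -1.25 / (1.8708 · 1.3038) = -1.25 / 2.4393 = -0.5125
  r[B,B] = 1 (diagonal).

R is symmetric with unit diagonal. Assembling:

R = [[1, -0.5125],
 [-0.5125, 1]]


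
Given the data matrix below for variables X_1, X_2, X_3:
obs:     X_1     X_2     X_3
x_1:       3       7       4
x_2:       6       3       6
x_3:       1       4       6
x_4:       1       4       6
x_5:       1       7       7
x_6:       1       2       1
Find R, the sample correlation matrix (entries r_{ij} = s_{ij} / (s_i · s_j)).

Step 1 — column means:
  mean(X_1) = (3 + 6 + 1 + 1 + 1 + 1) / 6 = 13/6 = 2.1667
  mean(X_2) = (7 + 3 + 4 + 4 + 7 + 2) / 6 = 27/6 = 4.5
  mean(X_3) = (4 + 6 + 6 + 6 + 7 + 1) / 6 = 30/6 = 5

Step 2 — sample variances and covariances s[i,j] = (1/(n-1)) · Σ_k (x_{k,i} - mean_i) · (x_{k,j} - mean_j), with n-1 = 5:
  s[X_1,X_1] = ((0.8333)·(0.8333) + (3.8333)·(3.8333) + (-1.1667)·(-1.1667) + (-1.1667)·(-1.1667) + (-1.1667)·(-1.1667) + (-1.1667)·(-1.1667)) / 5 = 20.8333/5 = 4.1667
  s[X_1,X_2] = ((0.8333)·(2.5) + (3.8333)·(-1.5) + (-1.1667)·(-0.5) + (-1.1667)·(-0.5) + (-1.1667)·(2.5) + (-1.1667)·(-2.5)) / 5 = -2.5/5 = -0.5
  s[X_1,X_3] = ((0.8333)·(-1) + (3.8333)·(1) + (-1.1667)·(1) + (-1.1667)·(1) + (-1.1667)·(2) + (-1.1667)·(-4)) / 5 = 3/5 = 0.6
  s[X_2,X_2] = ((2.5)·(2.5) + (-1.5)·(-1.5) + (-0.5)·(-0.5) + (-0.5)·(-0.5) + (2.5)·(2.5) + (-2.5)·(-2.5)) / 5 = 21.5/5 = 4.3
  s[X_2,X_3] = ((2.5)·(-1) + (-1.5)·(1) + (-0.5)·(1) + (-0.5)·(1) + (2.5)·(2) + (-2.5)·(-4)) / 5 = 10/5 = 2
  s[X_3,X_3] = ((-1)·(-1) + (1)·(1) + (1)·(1) + (1)·(1) + (2)·(2) + (-4)·(-4)) / 5 = 24/5 = 4.8
  Sample standard deviations s_i = √(s[i,i]):
  s(X_1) = √(4.1667) = 2.0412
  s(X_2) = √(4.3) = 2.0736
  s(X_3) = √(4.8) = 2.1909

Step 3 — r_{ij} = s_{ij} / (s_i · s_j):
  r[X_1,X_1] = 1 (diagonal).
  r[X_1,X_2] = -0.5 / (2.0412 · 2.0736) = -0.5 / 4.2328 = -0.1181
  r[X_1,X_3] = 0.6 / (2.0412 · 2.1909) = 0.6 / 4.4721 = 0.1342
  r[X_2,X_2] = 1 (diagonal).
  r[X_2,X_3] = 2 / (2.0736 · 2.1909) = 2 / 4.5431 = 0.4402
  r[X_3,X_3] = 1 (diagonal).

R is symmetric with unit diagonal. Assembling:

R = [[1, -0.1181, 0.1342],
 [-0.1181, 1, 0.4402],
 [0.1342, 0.4402, 1]]
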